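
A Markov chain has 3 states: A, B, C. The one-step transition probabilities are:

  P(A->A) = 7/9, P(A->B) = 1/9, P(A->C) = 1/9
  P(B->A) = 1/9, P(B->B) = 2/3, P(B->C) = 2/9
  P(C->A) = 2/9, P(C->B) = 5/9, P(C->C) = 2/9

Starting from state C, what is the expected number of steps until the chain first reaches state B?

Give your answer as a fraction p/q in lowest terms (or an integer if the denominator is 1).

Let h_i = expected steps to first reach B from state i.
Boundary: h_B = 0.
First-step equations for the other states:
  h_A = 1 + 7/9*h_A + 1/9*h_B + 1/9*h_C
  h_C = 1 + 2/9*h_A + 5/9*h_B + 2/9*h_C

Substituting h_B = 0 and rearranging gives the linear system (I - Q) h = 1:
  [2/9, -1/9] . (h_A, h_C) = 1
  [-2/9, 7/9] . (h_A, h_C) = 1

Solving yields:
  h_A = 6
  h_C = 3

Starting state is C, so the expected hitting time is h_C = 3.

Answer: 3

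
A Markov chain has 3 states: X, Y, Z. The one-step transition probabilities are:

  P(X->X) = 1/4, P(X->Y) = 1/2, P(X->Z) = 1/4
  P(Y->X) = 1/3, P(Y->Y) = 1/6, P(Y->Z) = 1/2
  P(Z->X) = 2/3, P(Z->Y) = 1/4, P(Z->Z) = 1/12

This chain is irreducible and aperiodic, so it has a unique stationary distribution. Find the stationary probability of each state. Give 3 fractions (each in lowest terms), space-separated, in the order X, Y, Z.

Answer: 92/233 75/233 66/233

Derivation:
The stationary distribution satisfies pi = pi * P, i.e.:
  pi_X = 1/4*pi_X + 1/3*pi_Y + 2/3*pi_Z
  pi_Y = 1/2*pi_X + 1/6*pi_Y + 1/4*pi_Z
  pi_Z = 1/4*pi_X + 1/2*pi_Y + 1/12*pi_Z
with normalization: pi_X + pi_Y + pi_Z = 1.

Using the first 2 balance equations plus normalization, the linear system A*pi = b is:
  [-3/4, 1/3, 2/3] . pi = 0
  [1/2, -5/6, 1/4] . pi = 0
  [1, 1, 1] . pi = 1

Solving yields:
  pi_X = 92/233
  pi_Y = 75/233
  pi_Z = 66/233

Verification (pi * P):
  92/233*1/4 + 75/233*1/3 + 66/233*2/3 = 92/233 = pi_X  (ok)
  92/233*1/2 + 75/233*1/6 + 66/233*1/4 = 75/233 = pi_Y  (ok)
  92/233*1/4 + 75/233*1/2 + 66/233*1/12 = 66/233 = pi_Z  (ok)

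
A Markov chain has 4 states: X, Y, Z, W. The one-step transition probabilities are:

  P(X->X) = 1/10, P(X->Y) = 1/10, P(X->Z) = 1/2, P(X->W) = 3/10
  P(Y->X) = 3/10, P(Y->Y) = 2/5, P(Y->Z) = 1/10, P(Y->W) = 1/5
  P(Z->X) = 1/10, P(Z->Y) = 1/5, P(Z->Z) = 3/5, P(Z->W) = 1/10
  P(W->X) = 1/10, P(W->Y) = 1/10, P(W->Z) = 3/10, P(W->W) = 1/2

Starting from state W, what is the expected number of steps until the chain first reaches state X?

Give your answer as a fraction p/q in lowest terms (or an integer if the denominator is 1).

Let h_i = expected steps to first reach X from state i.
Boundary: h_X = 0.
First-step equations for the other states:
  h_Y = 1 + 3/10*h_X + 2/5*h_Y + 1/10*h_Z + 1/5*h_W
  h_Z = 1 + 1/10*h_X + 1/5*h_Y + 3/5*h_Z + 1/10*h_W
  h_W = 1 + 1/10*h_X + 1/10*h_Y + 3/10*h_Z + 1/2*h_W

Substituting h_X = 0 and rearranging gives the linear system (I - Q) h = 1:
  [3/5, -1/10, -1/5] . (h_Y, h_Z, h_W) = 1
  [-1/5, 2/5, -1/10] . (h_Y, h_Z, h_W) = 1
  [-1/10, -3/10, 1/2] . (h_Y, h_Z, h_W) = 1

Solving yields:
  h_Y = 370/71
  h_Z = 490/71
  h_W = 510/71

Starting state is W, so the expected hitting time is h_W = 510/71.

Answer: 510/71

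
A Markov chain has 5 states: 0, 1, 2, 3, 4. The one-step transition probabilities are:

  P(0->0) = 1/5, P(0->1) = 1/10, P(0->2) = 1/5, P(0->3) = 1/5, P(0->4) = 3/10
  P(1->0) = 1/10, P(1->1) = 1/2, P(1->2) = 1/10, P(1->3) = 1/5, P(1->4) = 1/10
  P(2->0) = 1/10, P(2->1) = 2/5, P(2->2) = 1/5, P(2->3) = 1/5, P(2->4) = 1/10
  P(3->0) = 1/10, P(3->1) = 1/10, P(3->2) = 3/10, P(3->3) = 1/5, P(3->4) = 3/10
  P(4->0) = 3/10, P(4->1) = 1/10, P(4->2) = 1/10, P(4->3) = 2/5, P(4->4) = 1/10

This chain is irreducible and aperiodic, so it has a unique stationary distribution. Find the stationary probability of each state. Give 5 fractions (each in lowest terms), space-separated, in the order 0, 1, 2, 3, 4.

Answer: 31/206 238/927 167/927 97/412 73/412

Derivation:
The stationary distribution satisfies pi = pi * P, i.e.:
  pi_0 = 1/5*pi_0 + 1/10*pi_1 + 1/10*pi_2 + 1/10*pi_3 + 3/10*pi_4
  pi_1 = 1/10*pi_0 + 1/2*pi_1 + 2/5*pi_2 + 1/10*pi_3 + 1/10*pi_4
  pi_2 = 1/5*pi_0 + 1/10*pi_1 + 1/5*pi_2 + 3/10*pi_3 + 1/10*pi_4
  pi_3 = 1/5*pi_0 + 1/5*pi_1 + 1/5*pi_2 + 1/5*pi_3 + 2/5*pi_4
  pi_4 = 3/10*pi_0 + 1/10*pi_1 + 1/10*pi_2 + 3/10*pi_3 + 1/10*pi_4
with normalization: pi_0 + pi_1 + pi_2 + pi_3 + pi_4 = 1.

Using the first 4 balance equations plus normalization, the linear system A*pi = b is:
  [-4/5, 1/10, 1/10, 1/10, 3/10] . pi = 0
  [1/10, -1/2, 2/5, 1/10, 1/10] . pi = 0
  [1/5, 1/10, -4/5, 3/10, 1/10] . pi = 0
  [1/5, 1/5, 1/5, -4/5, 2/5] . pi = 0
  [1, 1, 1, 1, 1] . pi = 1

Solving yields:
  pi_0 = 31/206
  pi_1 = 238/927
  pi_2 = 167/927
  pi_3 = 97/412
  pi_4 = 73/412

Verification (pi * P):
  31/206*1/5 + 238/927*1/10 + 167/927*1/10 + 97/412*1/10 + 73/412*3/10 = 31/206 = pi_0  (ok)
  31/206*1/10 + 238/927*1/2 + 167/927*2/5 + 97/412*1/10 + 73/412*1/10 = 238/927 = pi_1  (ok)
  31/206*1/5 + 238/927*1/10 + 167/927*1/5 + 97/412*3/10 + 73/412*1/10 = 167/927 = pi_2  (ok)
  31/206*1/5 + 238/927*1/5 + 167/927*1/5 + 97/412*1/5 + 73/412*2/5 = 97/412 = pi_3  (ok)
  31/206*3/10 + 238/927*1/10 + 167/927*1/10 + 97/412*3/10 + 73/412*1/10 = 73/412 = pi_4  (ok)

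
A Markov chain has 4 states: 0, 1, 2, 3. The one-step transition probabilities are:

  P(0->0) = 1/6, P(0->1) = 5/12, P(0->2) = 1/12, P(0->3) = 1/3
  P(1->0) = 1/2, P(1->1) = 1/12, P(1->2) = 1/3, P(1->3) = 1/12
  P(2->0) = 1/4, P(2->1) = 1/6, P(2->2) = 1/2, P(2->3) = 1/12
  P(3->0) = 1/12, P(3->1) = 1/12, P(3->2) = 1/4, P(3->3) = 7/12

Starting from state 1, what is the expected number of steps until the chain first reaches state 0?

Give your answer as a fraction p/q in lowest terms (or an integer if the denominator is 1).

Let h_i = expected steps to first reach 0 from state i.
Boundary: h_0 = 0.
First-step equations for the other states:
  h_1 = 1 + 1/2*h_0 + 1/12*h_1 + 1/3*h_2 + 1/12*h_3
  h_2 = 1 + 1/4*h_0 + 1/6*h_1 + 1/2*h_2 + 1/12*h_3
  h_3 = 1 + 1/12*h_0 + 1/12*h_1 + 1/4*h_2 + 7/12*h_3

Substituting h_0 = 0 and rearranging gives the linear system (I - Q) h = 1:
  [11/12, -1/3, -1/12] . (h_1, h_2, h_3) = 1
  [-1/6, 1/2, -1/12] . (h_1, h_2, h_3) = 1
  [-1/12, -1/4, 5/12] . (h_1, h_2, h_3) = 1

Solving yields:
  h_1 = 720/241
  h_2 = 936/241
  h_3 = 1284/241

Starting state is 1, so the expected hitting time is h_1 = 720/241.

Answer: 720/241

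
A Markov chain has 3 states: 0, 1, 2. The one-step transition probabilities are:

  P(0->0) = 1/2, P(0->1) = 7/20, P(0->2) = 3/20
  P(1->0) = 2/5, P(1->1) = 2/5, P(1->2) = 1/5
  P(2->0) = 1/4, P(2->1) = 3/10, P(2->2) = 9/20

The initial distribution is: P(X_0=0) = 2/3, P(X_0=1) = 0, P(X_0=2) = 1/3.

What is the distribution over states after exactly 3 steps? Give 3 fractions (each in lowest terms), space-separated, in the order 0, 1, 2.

Propagating the distribution step by step (d_{t+1} = d_t * P):
d_0 = (0=2/3, 1=0, 2=1/3)
  d_1[0] = 2/3*1/2 + 0*2/5 + 1/3*1/4 = 5/12
  d_1[1] = 2/3*7/20 + 0*2/5 + 1/3*3/10 = 1/3
  d_1[2] = 2/3*3/20 + 0*1/5 + 1/3*9/20 = 1/4
d_1 = (0=5/12, 1=1/3, 2=1/4)
  d_2[0] = 5/12*1/2 + 1/3*2/5 + 1/4*1/4 = 97/240
  d_2[1] = 5/12*7/20 + 1/3*2/5 + 1/4*3/10 = 17/48
  d_2[2] = 5/12*3/20 + 1/3*1/5 + 1/4*9/20 = 29/120
d_2 = (0=97/240, 1=17/48, 2=29/120)
  d_3[0] = 97/240*1/2 + 17/48*2/5 + 29/120*1/4 = 97/240
  d_3[1] = 97/240*7/20 + 17/48*2/5 + 29/120*3/10 = 569/1600
  d_3[2] = 97/240*3/20 + 17/48*1/5 + 29/120*9/20 = 1153/4800
d_3 = (0=97/240, 1=569/1600, 2=1153/4800)

Answer: 97/240 569/1600 1153/4800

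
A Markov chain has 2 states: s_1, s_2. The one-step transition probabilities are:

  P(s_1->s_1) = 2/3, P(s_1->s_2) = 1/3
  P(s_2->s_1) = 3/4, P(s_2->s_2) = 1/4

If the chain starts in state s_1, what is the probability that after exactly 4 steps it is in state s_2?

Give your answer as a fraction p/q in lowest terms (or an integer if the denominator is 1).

Answer: 1595/5184

Derivation:
Computing P^4 by repeated multiplication:
P^1 =
  s_1: [2/3, 1/3]
  s_2: [3/4, 1/4]
P^2 =
  s_1: [25/36, 11/36]
  s_2: [11/16, 5/16]
P^3 =
  s_1: [299/432, 133/432]
  s_2: [133/192, 59/192]
P^4 =
  s_1: [3589/5184, 1595/5184]
  s_2: [1595/2304, 709/2304]

(P^4)[s_1 -> s_2] = 1595/5184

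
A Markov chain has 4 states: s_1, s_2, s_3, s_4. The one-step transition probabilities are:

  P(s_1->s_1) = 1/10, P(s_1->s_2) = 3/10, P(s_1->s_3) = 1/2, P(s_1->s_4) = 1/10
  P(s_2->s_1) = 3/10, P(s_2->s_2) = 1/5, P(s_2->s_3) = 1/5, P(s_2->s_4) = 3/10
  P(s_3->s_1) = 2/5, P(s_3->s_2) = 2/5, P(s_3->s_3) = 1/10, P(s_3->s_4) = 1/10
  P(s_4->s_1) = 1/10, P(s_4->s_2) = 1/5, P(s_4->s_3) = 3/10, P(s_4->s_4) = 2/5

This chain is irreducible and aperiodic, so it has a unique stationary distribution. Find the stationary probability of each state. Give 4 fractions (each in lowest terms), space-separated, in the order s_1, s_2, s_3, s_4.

The stationary distribution satisfies pi = pi * P, i.e.:
  pi_s_1 = 1/10*pi_s_1 + 3/10*pi_s_2 + 2/5*pi_s_3 + 1/10*pi_s_4
  pi_s_2 = 3/10*pi_s_1 + 1/5*pi_s_2 + 2/5*pi_s_3 + 1/5*pi_s_4
  pi_s_3 = 1/2*pi_s_1 + 1/5*pi_s_2 + 1/10*pi_s_3 + 3/10*pi_s_4
  pi_s_4 = 1/10*pi_s_1 + 3/10*pi_s_2 + 1/10*pi_s_3 + 2/5*pi_s_4
with normalization: pi_s_1 + pi_s_2 + pi_s_3 + pi_s_4 = 1.

Using the first 3 balance equations plus normalization, the linear system A*pi = b is:
  [-9/10, 3/10, 2/5, 1/10] . pi = 0
  [3/10, -4/5, 2/5, 1/5] . pi = 0
  [1/2, 1/5, -9/10, 3/10] . pi = 0
  [1, 1, 1, 1] . pi = 1

Solving yields:
  pi_s_1 = 266/1131
  pi_s_2 = 313/1131
  pi_s_3 = 301/1131
  pi_s_4 = 251/1131

Verification (pi * P):
  266/1131*1/10 + 313/1131*3/10 + 301/1131*2/5 + 251/1131*1/10 = 266/1131 = pi_s_1  (ok)
  266/1131*3/10 + 313/1131*1/5 + 301/1131*2/5 + 251/1131*1/5 = 313/1131 = pi_s_2  (ok)
  266/1131*1/2 + 313/1131*1/5 + 301/1131*1/10 + 251/1131*3/10 = 301/1131 = pi_s_3  (ok)
  266/1131*1/10 + 313/1131*3/10 + 301/1131*1/10 + 251/1131*2/5 = 251/1131 = pi_s_4  (ok)

Answer: 266/1131 313/1131 301/1131 251/1131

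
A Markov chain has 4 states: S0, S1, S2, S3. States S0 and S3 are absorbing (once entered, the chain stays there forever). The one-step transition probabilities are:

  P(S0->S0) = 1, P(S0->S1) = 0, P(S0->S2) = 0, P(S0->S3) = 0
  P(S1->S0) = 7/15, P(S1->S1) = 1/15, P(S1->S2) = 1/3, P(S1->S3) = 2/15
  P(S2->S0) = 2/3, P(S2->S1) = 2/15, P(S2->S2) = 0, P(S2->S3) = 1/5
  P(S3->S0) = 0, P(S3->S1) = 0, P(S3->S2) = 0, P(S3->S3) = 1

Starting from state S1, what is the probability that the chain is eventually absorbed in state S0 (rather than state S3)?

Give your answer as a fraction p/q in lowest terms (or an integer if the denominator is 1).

Let a_i = P(absorbed in S0 | start in state i).
Boundary conditions: a_S0 = 1, a_S3 = 0.
For each transient state i, a_i = sum_j P(i->j) * a_j:
  a_S1 = 7/15*a_S0 + 1/15*a_S1 + 1/3*a_S2 + 2/15*a_S3
  a_S2 = 2/3*a_S0 + 2/15*a_S1 + 0*a_S2 + 1/5*a_S3

Substituting a_S0 = 1 and a_S3 = 0, rearrange to (I - Q) a = r where r[i] = P(i -> S0):
  [14/15, -1/3] . (a_S1, a_S2) = 7/15
  [-2/15, 1] . (a_S1, a_S2) = 2/3

Solving yields:
  a_S1 = 31/40
  a_S2 = 77/100

Starting state is S1, so the absorption probability is a_S1 = 31/40.

Answer: 31/40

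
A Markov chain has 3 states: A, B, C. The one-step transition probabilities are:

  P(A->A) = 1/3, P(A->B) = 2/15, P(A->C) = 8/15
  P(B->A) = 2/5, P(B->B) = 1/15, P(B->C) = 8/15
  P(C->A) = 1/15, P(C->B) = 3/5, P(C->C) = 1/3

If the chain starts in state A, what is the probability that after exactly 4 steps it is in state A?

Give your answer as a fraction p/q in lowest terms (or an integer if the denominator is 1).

Answer: 791/3375

Derivation:
Computing P^4 by repeated multiplication:
P^1 =
  A: [1/3, 2/15, 8/15]
  B: [2/5, 1/15, 8/15]
  C: [1/15, 3/5, 1/3]
P^2 =
  A: [1/5, 28/75, 32/75]
  B: [44/225, 17/45, 32/75]
  C: [64/225, 56/225, 7/15]
P^3 =
  A: [11/45, 346/1125, 56/125]
  B: [826/3375, 1037/3375, 56/125]
  C: [761/3375, 1129/3375, 11/25]
P^4 =
  A: [791/3375, 5432/16875, 832/1875]
  B: [11864/50625, 16297/50625, 832/1875]
  C: [12064/50625, 16016/50625, 167/375]

(P^4)[A -> A] = 791/3375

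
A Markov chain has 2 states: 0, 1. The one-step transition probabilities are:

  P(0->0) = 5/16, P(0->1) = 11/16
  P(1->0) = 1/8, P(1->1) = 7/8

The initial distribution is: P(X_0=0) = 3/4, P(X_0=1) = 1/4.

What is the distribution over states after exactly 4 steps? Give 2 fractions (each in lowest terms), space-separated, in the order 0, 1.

Answer: 40523/262144 221621/262144

Derivation:
Propagating the distribution step by step (d_{t+1} = d_t * P):
d_0 = (0=3/4, 1=1/4)
  d_1[0] = 3/4*5/16 + 1/4*1/8 = 17/64
  d_1[1] = 3/4*11/16 + 1/4*7/8 = 47/64
d_1 = (0=17/64, 1=47/64)
  d_2[0] = 17/64*5/16 + 47/64*1/8 = 179/1024
  d_2[1] = 17/64*11/16 + 47/64*7/8 = 845/1024
d_2 = (0=179/1024, 1=845/1024)
  d_3[0] = 179/1024*5/16 + 845/1024*1/8 = 2585/16384
  d_3[1] = 179/1024*11/16 + 845/1024*7/8 = 13799/16384
d_3 = (0=2585/16384, 1=13799/16384)
  d_4[0] = 2585/16384*5/16 + 13799/16384*1/8 = 40523/262144
  d_4[1] = 2585/16384*11/16 + 13799/16384*7/8 = 221621/262144
d_4 = (0=40523/262144, 1=221621/262144)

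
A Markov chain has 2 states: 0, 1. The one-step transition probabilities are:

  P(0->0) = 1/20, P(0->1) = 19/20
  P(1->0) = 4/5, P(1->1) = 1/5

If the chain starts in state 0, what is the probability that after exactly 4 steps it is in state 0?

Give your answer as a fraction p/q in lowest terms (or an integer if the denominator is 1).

Answer: 161/256

Derivation:
Computing P^4 by repeated multiplication:
P^1 =
  0: [1/20, 19/20]
  1: [4/5, 1/5]
P^2 =
  0: [61/80, 19/80]
  1: [1/5, 4/5]
P^3 =
  0: [73/320, 247/320]
  1: [13/20, 7/20]
P^4 =
  0: [161/256, 95/256]
  1: [5/16, 11/16]

(P^4)[0 -> 0] = 161/256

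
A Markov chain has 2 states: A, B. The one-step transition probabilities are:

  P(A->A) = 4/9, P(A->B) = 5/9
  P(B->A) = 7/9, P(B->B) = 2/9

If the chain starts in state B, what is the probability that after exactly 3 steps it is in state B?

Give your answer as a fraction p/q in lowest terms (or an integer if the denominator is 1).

Computing P^3 by repeated multiplication:
P^1 =
  A: [4/9, 5/9]
  B: [7/9, 2/9]
P^2 =
  A: [17/27, 10/27]
  B: [14/27, 13/27]
P^3 =
  A: [46/81, 35/81]
  B: [49/81, 32/81]

(P^3)[B -> B] = 32/81

Answer: 32/81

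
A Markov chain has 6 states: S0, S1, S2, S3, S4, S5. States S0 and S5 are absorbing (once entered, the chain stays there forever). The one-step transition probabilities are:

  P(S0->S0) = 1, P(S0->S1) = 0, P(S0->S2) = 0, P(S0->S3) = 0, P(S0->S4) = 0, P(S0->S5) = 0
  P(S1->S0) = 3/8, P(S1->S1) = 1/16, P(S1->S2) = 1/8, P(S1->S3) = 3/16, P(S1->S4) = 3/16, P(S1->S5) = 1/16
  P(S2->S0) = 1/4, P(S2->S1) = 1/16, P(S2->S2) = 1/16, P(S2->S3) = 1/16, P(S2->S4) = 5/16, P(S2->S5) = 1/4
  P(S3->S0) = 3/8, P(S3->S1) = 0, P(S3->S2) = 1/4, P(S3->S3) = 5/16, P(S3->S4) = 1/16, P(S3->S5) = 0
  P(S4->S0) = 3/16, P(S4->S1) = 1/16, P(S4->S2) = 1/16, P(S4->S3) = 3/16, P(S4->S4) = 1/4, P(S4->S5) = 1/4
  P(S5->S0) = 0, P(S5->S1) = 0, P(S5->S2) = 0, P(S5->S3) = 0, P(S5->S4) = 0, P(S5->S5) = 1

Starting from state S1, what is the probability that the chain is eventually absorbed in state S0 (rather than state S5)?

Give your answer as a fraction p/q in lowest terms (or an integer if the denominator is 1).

Answer: 18924/25391

Derivation:
Let a_i = P(absorbed in S0 | start in state i).
Boundary conditions: a_S0 = 1, a_S5 = 0.
For each transient state i, a_i = sum_j P(i->j) * a_j:
  a_S1 = 3/8*a_S0 + 1/16*a_S1 + 1/8*a_S2 + 3/16*a_S3 + 3/16*a_S4 + 1/16*a_S5
  a_S2 = 1/4*a_S0 + 1/16*a_S1 + 1/16*a_S2 + 1/16*a_S3 + 5/16*a_S4 + 1/4*a_S5
  a_S3 = 3/8*a_S0 + 0*a_S1 + 1/4*a_S2 + 5/16*a_S3 + 1/16*a_S4 + 0*a_S5
  a_S4 = 3/16*a_S0 + 1/16*a_S1 + 1/16*a_S2 + 3/16*a_S3 + 1/4*a_S4 + 1/4*a_S5

Substituting a_S0 = 1 and a_S5 = 0, rearrange to (I - Q) a = r where r[i] = P(i -> S0):
  [15/16, -1/8, -3/16, -3/16] . (a_S1, a_S2, a_S3, a_S4) = 3/8
  [-1/16, 15/16, -1/16, -5/16] . (a_S1, a_S2, a_S3, a_S4) = 1/4
  [0, -1/4, 11/16, -1/16] . (a_S1, a_S2, a_S3, a_S4) = 3/8
  [-1/16, -1/16, -3/16, 3/4] . (a_S1, a_S2, a_S3, a_S4) = 3/16

Solving yields:
  a_S1 = 18924/25391
  a_S2 = 14106/25391
  a_S3 = 20267/25391
  a_S4 = 14167/25391

Starting state is S1, so the absorption probability is a_S1 = 18924/25391.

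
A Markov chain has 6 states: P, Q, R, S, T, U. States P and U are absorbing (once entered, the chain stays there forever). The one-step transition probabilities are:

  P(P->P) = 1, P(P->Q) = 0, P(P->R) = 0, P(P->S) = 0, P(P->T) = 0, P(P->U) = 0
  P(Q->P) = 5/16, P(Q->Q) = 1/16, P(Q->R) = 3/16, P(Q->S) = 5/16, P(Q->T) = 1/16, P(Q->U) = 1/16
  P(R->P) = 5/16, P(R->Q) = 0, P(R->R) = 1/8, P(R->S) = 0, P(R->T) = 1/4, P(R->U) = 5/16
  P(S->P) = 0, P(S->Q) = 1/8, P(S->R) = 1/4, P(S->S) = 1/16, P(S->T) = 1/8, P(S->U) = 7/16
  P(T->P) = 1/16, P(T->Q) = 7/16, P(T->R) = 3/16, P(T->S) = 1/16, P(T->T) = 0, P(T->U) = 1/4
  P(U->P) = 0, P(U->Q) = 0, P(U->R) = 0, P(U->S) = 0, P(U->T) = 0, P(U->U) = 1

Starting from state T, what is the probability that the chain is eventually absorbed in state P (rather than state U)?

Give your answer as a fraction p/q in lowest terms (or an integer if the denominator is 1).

Let a_i = P(absorbed in P | start in state i).
Boundary conditions: a_P = 1, a_U = 0.
For each transient state i, a_i = sum_j P(i->j) * a_j:
  a_Q = 5/16*a_P + 1/16*a_Q + 3/16*a_R + 5/16*a_S + 1/16*a_T + 1/16*a_U
  a_R = 5/16*a_P + 0*a_Q + 1/8*a_R + 0*a_S + 1/4*a_T + 5/16*a_U
  a_S = 0*a_P + 1/8*a_Q + 1/4*a_R + 1/16*a_S + 1/8*a_T + 7/16*a_U
  a_T = 1/16*a_P + 7/16*a_Q + 3/16*a_R + 1/16*a_S + 0*a_T + 1/4*a_U

Substituting a_P = 1 and a_U = 0, rearrange to (I - Q) a = r where r[i] = P(i -> P):
  [15/16, -3/16, -5/16, -1/16] . (a_Q, a_R, a_S, a_T) = 5/16
  [0, 7/8, 0, -1/4] . (a_Q, a_R, a_S, a_T) = 5/16
  [-1/8, -1/4, 15/16, -1/8] . (a_Q, a_R, a_S, a_T) = 0
  [-7/16, -3/16, -1/16, 1] . (a_Q, a_R, a_S, a_T) = 1/16

Solving yields:
  a_Q = 21855/40598
  a_R = 19165/40598
  a_S = 5101/20299
  a_T = 8165/20299

Starting state is T, so the absorption probability is a_T = 8165/20299.

Answer: 8165/20299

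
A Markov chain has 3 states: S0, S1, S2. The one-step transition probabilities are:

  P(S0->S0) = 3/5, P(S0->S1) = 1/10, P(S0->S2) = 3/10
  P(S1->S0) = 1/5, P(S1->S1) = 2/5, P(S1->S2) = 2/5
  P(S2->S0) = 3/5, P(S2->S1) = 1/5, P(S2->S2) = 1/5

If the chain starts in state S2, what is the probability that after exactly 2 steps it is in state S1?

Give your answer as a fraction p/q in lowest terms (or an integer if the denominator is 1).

Answer: 9/50

Derivation:
Computing P^2 by repeated multiplication:
P^1 =
  S0: [3/5, 1/10, 3/10]
  S1: [1/5, 2/5, 2/5]
  S2: [3/5, 1/5, 1/5]
P^2 =
  S0: [14/25, 4/25, 7/25]
  S1: [11/25, 13/50, 3/10]
  S2: [13/25, 9/50, 3/10]

(P^2)[S2 -> S1] = 9/50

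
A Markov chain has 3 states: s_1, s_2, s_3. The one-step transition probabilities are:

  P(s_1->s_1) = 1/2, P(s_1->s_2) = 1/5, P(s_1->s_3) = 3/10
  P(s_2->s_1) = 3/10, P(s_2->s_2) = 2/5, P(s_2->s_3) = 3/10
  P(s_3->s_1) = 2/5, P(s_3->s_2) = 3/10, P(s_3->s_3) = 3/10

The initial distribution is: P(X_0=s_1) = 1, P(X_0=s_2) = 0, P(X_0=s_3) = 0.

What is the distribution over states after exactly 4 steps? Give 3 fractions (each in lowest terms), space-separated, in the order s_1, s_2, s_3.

Answer: 1033/2500 717/2500 3/10

Derivation:
Propagating the distribution step by step (d_{t+1} = d_t * P):
d_0 = (s_1=1, s_2=0, s_3=0)
  d_1[s_1] = 1*1/2 + 0*3/10 + 0*2/5 = 1/2
  d_1[s_2] = 1*1/5 + 0*2/5 + 0*3/10 = 1/5
  d_1[s_3] = 1*3/10 + 0*3/10 + 0*3/10 = 3/10
d_1 = (s_1=1/2, s_2=1/5, s_3=3/10)
  d_2[s_1] = 1/2*1/2 + 1/5*3/10 + 3/10*2/5 = 43/100
  d_2[s_2] = 1/2*1/5 + 1/5*2/5 + 3/10*3/10 = 27/100
  d_2[s_3] = 1/2*3/10 + 1/5*3/10 + 3/10*3/10 = 3/10
d_2 = (s_1=43/100, s_2=27/100, s_3=3/10)
  d_3[s_1] = 43/100*1/2 + 27/100*3/10 + 3/10*2/5 = 52/125
  d_3[s_2] = 43/100*1/5 + 27/100*2/5 + 3/10*3/10 = 71/250
  d_3[s_3] = 43/100*3/10 + 27/100*3/10 + 3/10*3/10 = 3/10
d_3 = (s_1=52/125, s_2=71/250, s_3=3/10)
  d_4[s_1] = 52/125*1/2 + 71/250*3/10 + 3/10*2/5 = 1033/2500
  d_4[s_2] = 52/125*1/5 + 71/250*2/5 + 3/10*3/10 = 717/2500
  d_4[s_3] = 52/125*3/10 + 71/250*3/10 + 3/10*3/10 = 3/10
d_4 = (s_1=1033/2500, s_2=717/2500, s_3=3/10)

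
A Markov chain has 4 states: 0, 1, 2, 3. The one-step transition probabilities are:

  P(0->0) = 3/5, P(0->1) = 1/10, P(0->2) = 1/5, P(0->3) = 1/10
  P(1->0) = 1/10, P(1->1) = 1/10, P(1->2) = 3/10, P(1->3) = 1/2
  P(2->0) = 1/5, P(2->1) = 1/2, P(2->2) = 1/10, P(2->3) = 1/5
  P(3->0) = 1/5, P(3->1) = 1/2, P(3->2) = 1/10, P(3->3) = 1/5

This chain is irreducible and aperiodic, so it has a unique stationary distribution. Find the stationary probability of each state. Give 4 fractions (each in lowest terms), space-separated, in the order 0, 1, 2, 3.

The stationary distribution satisfies pi = pi * P, i.e.:
  pi_0 = 3/5*pi_0 + 1/10*pi_1 + 1/5*pi_2 + 1/5*pi_3
  pi_1 = 1/10*pi_0 + 1/10*pi_1 + 1/2*pi_2 + 1/2*pi_3
  pi_2 = 1/5*pi_0 + 3/10*pi_1 + 1/10*pi_2 + 1/10*pi_3
  pi_3 = 1/10*pi_0 + 1/2*pi_1 + 1/5*pi_2 + 1/5*pi_3
with normalization: pi_0 + pi_1 + pi_2 + pi_3 = 1.

Using the first 3 balance equations plus normalization, the linear system A*pi = b is:
  [-2/5, 1/10, 1/5, 1/5] . pi = 0
  [1/10, -9/10, 1/2, 1/2] . pi = 0
  [1/5, 3/10, -9/10, 1/10] . pi = 0
  [1, 1, 1, 1] . pi = 1

Solving yields:
  pi_0 = 23/80
  pi_1 = 11/40
  pi_2 = 147/800
  pi_3 = 203/800

Verification (pi * P):
  23/80*3/5 + 11/40*1/10 + 147/800*1/5 + 203/800*1/5 = 23/80 = pi_0  (ok)
  23/80*1/10 + 11/40*1/10 + 147/800*1/2 + 203/800*1/2 = 11/40 = pi_1  (ok)
  23/80*1/5 + 11/40*3/10 + 147/800*1/10 + 203/800*1/10 = 147/800 = pi_2  (ok)
  23/80*1/10 + 11/40*1/2 + 147/800*1/5 + 203/800*1/5 = 203/800 = pi_3  (ok)

Answer: 23/80 11/40 147/800 203/800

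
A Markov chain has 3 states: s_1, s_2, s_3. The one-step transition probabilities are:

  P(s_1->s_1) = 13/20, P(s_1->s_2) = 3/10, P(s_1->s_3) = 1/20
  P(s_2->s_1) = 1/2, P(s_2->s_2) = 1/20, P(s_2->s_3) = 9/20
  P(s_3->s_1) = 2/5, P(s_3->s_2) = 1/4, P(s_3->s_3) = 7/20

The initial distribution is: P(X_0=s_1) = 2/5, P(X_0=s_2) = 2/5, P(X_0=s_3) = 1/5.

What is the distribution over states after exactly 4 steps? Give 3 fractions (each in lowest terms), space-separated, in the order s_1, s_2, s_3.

Answer: 56359/100000 11607/50000 20427/100000

Derivation:
Propagating the distribution step by step (d_{t+1} = d_t * P):
d_0 = (s_1=2/5, s_2=2/5, s_3=1/5)
  d_1[s_1] = 2/5*13/20 + 2/5*1/2 + 1/5*2/5 = 27/50
  d_1[s_2] = 2/5*3/10 + 2/5*1/20 + 1/5*1/4 = 19/100
  d_1[s_3] = 2/5*1/20 + 2/5*9/20 + 1/5*7/20 = 27/100
d_1 = (s_1=27/50, s_2=19/100, s_3=27/100)
  d_2[s_1] = 27/50*13/20 + 19/100*1/2 + 27/100*2/5 = 277/500
  d_2[s_2] = 27/50*3/10 + 19/100*1/20 + 27/100*1/4 = 239/1000
  d_2[s_3] = 27/50*1/20 + 19/100*9/20 + 27/100*7/20 = 207/1000
d_2 = (s_1=277/500, s_2=239/1000, s_3=207/1000)
  d_3[s_1] = 277/500*13/20 + 239/1000*1/2 + 207/1000*2/5 = 703/1250
  d_3[s_2] = 277/500*3/10 + 239/1000*1/20 + 207/1000*1/4 = 2299/10000
  d_3[s_3] = 277/500*1/20 + 239/1000*9/20 + 207/1000*7/20 = 2077/10000
d_3 = (s_1=703/1250, s_2=2299/10000, s_3=2077/10000)
  d_4[s_1] = 703/1250*13/20 + 2299/10000*1/2 + 2077/10000*2/5 = 56359/100000
  d_4[s_2] = 703/1250*3/10 + 2299/10000*1/20 + 2077/10000*1/4 = 11607/50000
  d_4[s_3] = 703/1250*1/20 + 2299/10000*9/20 + 2077/10000*7/20 = 20427/100000
d_4 = (s_1=56359/100000, s_2=11607/50000, s_3=20427/100000)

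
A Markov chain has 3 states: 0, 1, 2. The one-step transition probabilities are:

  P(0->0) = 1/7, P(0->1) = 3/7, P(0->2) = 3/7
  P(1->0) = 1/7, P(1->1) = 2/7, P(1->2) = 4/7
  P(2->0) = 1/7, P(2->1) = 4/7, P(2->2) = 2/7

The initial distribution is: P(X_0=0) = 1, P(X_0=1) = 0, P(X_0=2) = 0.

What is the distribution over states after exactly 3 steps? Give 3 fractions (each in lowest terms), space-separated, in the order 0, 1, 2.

Propagating the distribution step by step (d_{t+1} = d_t * P):
d_0 = (0=1, 1=0, 2=0)
  d_1[0] = 1*1/7 + 0*1/7 + 0*1/7 = 1/7
  d_1[1] = 1*3/7 + 0*2/7 + 0*4/7 = 3/7
  d_1[2] = 1*3/7 + 0*4/7 + 0*2/7 = 3/7
d_1 = (0=1/7, 1=3/7, 2=3/7)
  d_2[0] = 1/7*1/7 + 3/7*1/7 + 3/7*1/7 = 1/7
  d_2[1] = 1/7*3/7 + 3/7*2/7 + 3/7*4/7 = 3/7
  d_2[2] = 1/7*3/7 + 3/7*4/7 + 3/7*2/7 = 3/7
d_2 = (0=1/7, 1=3/7, 2=3/7)
  d_3[0] = 1/7*1/7 + 3/7*1/7 + 3/7*1/7 = 1/7
  d_3[1] = 1/7*3/7 + 3/7*2/7 + 3/7*4/7 = 3/7
  d_3[2] = 1/7*3/7 + 3/7*4/7 + 3/7*2/7 = 3/7
d_3 = (0=1/7, 1=3/7, 2=3/7)

Answer: 1/7 3/7 3/7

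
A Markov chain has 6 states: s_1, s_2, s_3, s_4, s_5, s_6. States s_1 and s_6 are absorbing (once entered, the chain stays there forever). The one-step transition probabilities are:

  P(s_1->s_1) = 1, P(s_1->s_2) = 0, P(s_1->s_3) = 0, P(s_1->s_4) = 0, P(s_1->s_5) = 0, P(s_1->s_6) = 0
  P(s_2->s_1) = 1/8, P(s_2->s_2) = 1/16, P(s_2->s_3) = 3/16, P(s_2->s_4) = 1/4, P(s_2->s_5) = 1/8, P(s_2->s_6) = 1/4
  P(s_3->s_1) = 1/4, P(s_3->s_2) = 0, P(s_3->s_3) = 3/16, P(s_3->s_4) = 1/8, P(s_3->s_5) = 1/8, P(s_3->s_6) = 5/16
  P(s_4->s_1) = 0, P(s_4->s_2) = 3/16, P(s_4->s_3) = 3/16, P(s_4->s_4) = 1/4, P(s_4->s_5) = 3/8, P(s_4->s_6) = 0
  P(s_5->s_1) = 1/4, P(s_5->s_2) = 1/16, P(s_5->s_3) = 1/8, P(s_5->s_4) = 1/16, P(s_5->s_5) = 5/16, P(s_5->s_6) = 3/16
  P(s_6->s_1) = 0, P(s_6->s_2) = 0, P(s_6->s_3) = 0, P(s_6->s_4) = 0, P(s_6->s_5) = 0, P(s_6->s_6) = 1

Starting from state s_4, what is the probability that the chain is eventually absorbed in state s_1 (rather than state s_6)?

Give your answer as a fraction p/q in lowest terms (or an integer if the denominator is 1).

Answer: 1603/3280

Derivation:
Let a_i = P(absorbed in s_1 | start in state i).
Boundary conditions: a_s_1 = 1, a_s_6 = 0.
For each transient state i, a_i = sum_j P(i->j) * a_j:
  a_s_2 = 1/8*a_s_1 + 1/16*a_s_2 + 3/16*a_s_3 + 1/4*a_s_4 + 1/8*a_s_5 + 1/4*a_s_6
  a_s_3 = 1/4*a_s_1 + 0*a_s_2 + 3/16*a_s_3 + 1/8*a_s_4 + 1/8*a_s_5 + 5/16*a_s_6
  a_s_4 = 0*a_s_1 + 3/16*a_s_2 + 3/16*a_s_3 + 1/4*a_s_4 + 3/8*a_s_5 + 0*a_s_6
  a_s_5 = 1/4*a_s_1 + 1/16*a_s_2 + 1/8*a_s_3 + 1/16*a_s_4 + 5/16*a_s_5 + 3/16*a_s_6

Substituting a_s_1 = 1 and a_s_6 = 0, rearrange to (I - Q) a = r where r[i] = P(i -> s_1):
  [15/16, -3/16, -1/4, -1/8] . (a_s_2, a_s_3, a_s_4, a_s_5) = 1/8
  [0, 13/16, -1/8, -1/8] . (a_s_2, a_s_3, a_s_4, a_s_5) = 1/4
  [-3/16, -3/16, 3/4, -3/8] . (a_s_2, a_s_3, a_s_4, a_s_5) = 0
  [-1/16, -1/8, -1/16, 11/16] . (a_s_2, a_s_3, a_s_4, a_s_5) = 1/4

Solving yields:
  a_s_2 = 701/1640
  a_s_3 = 381/820
  a_s_4 = 1603/3280
  a_s_5 = 1743/3280

Starting state is s_4, so the absorption probability is a_s_4 = 1603/3280.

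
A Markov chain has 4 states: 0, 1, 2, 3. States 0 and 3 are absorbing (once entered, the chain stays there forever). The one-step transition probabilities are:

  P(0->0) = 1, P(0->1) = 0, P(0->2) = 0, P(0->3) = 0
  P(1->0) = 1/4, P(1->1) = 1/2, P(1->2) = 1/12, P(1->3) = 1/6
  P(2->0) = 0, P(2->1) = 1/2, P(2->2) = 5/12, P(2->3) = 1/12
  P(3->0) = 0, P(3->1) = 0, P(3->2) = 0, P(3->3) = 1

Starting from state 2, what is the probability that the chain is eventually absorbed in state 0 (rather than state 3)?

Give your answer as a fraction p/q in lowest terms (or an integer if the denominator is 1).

Let a_i = P(absorbed in 0 | start in state i).
Boundary conditions: a_0 = 1, a_3 = 0.
For each transient state i, a_i = sum_j P(i->j) * a_j:
  a_1 = 1/4*a_0 + 1/2*a_1 + 1/12*a_2 + 1/6*a_3
  a_2 = 0*a_0 + 1/2*a_1 + 5/12*a_2 + 1/12*a_3

Substituting a_0 = 1 and a_3 = 0, rearrange to (I - Q) a = r where r[i] = P(i -> 0):
  [1/2, -1/12] . (a_1, a_2) = 1/4
  [-1/2, 7/12] . (a_1, a_2) = 0

Solving yields:
  a_1 = 7/12
  a_2 = 1/2

Starting state is 2, so the absorption probability is a_2 = 1/2.

Answer: 1/2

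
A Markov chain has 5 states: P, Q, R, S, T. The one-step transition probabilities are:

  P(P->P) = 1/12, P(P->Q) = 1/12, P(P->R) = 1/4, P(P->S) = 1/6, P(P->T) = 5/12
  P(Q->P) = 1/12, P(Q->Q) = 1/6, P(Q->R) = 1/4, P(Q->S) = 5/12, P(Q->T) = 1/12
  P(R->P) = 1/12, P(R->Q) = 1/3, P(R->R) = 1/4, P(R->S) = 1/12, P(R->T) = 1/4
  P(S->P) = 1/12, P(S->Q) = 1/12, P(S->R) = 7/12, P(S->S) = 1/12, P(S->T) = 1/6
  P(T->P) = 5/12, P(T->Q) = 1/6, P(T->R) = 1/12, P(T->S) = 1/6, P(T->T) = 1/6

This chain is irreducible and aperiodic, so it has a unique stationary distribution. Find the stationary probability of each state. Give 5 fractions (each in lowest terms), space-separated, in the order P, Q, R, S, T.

The stationary distribution satisfies pi = pi * P, i.e.:
  pi_P = 1/12*pi_P + 1/12*pi_Q + 1/12*pi_R + 1/12*pi_S + 5/12*pi_T
  pi_Q = 1/12*pi_P + 1/6*pi_Q + 1/3*pi_R + 1/12*pi_S + 1/6*pi_T
  pi_R = 1/4*pi_P + 1/4*pi_Q + 1/4*pi_R + 7/12*pi_S + 1/12*pi_T
  pi_S = 1/6*pi_P + 5/12*pi_Q + 1/12*pi_R + 1/12*pi_S + 1/6*pi_T
  pi_T = 5/12*pi_P + 1/12*pi_Q + 1/4*pi_R + 1/6*pi_S + 1/6*pi_T
with normalization: pi_P + pi_Q + pi_R + pi_S + pi_T = 1.

Using the first 4 balance equations plus normalization, the linear system A*pi = b is:
  [-11/12, 1/12, 1/12, 1/12, 5/12] . pi = 0
  [1/12, -5/6, 1/3, 1/12, 1/6] . pi = 0
  [1/4, 1/4, -3/4, 7/12, 1/12] . pi = 0
  [1/6, 5/12, 1/12, -11/12, 1/6] . pi = 0
  [1, 1, 1, 1, 1] . pi = 1

Solving yields:
  pi_P = 993/6440
  pi_Q = 2379/12880
  pi_R = 3517/12880
  pi_S = 113/644
  pi_T = 1369/6440

Verification (pi * P):
  993/6440*1/12 + 2379/12880*1/12 + 3517/12880*1/12 + 113/644*1/12 + 1369/6440*5/12 = 993/6440 = pi_P  (ok)
  993/6440*1/12 + 2379/12880*1/6 + 3517/12880*1/3 + 113/644*1/12 + 1369/6440*1/6 = 2379/12880 = pi_Q  (ok)
  993/6440*1/4 + 2379/12880*1/4 + 3517/12880*1/4 + 113/644*7/12 + 1369/6440*1/12 = 3517/12880 = pi_R  (ok)
  993/6440*1/6 + 2379/12880*5/12 + 3517/12880*1/12 + 113/644*1/12 + 1369/6440*1/6 = 113/644 = pi_S  (ok)
  993/6440*5/12 + 2379/12880*1/12 + 3517/12880*1/4 + 113/644*1/6 + 1369/6440*1/6 = 1369/6440 = pi_T  (ok)

Answer: 993/6440 2379/12880 3517/12880 113/644 1369/6440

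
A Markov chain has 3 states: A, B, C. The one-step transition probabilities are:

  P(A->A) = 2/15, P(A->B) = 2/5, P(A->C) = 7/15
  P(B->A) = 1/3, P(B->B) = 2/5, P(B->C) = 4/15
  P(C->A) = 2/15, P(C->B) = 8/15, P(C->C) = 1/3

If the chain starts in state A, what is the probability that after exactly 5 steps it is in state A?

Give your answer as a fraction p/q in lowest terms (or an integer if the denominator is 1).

Answer: 56234/253125

Derivation:
Computing P^5 by repeated multiplication:
P^1 =
  A: [2/15, 2/5, 7/15]
  B: [1/3, 2/5, 4/15]
  C: [2/15, 8/15, 1/3]
P^2 =
  A: [16/75, 104/225, 73/225]
  B: [16/75, 98/225, 79/225]
  C: [6/25, 4/9, 71/225]
P^3 =
  A: [254/1125, 1496/3375, 1117/3375]
  B: [248/1125, 1508/3375, 1123/3375]
  C: [2/9, 1492/3375, 1133/3375]
P^4 =
  A: [3746/16875, 22484/50625, 16903/50625]
  B: [3758/16875, 22496/50625, 3371/10125]
  C: [3742/16875, 22516/50625, 16883/50625]
P^5 =
  A: [56234/253125, 337556/759375, 253117/759375]
  B: [56246/253125, 67492/151875, 253177/759375]
  C: [56266/253125, 337516/759375, 253061/759375]

(P^5)[A -> A] = 56234/253125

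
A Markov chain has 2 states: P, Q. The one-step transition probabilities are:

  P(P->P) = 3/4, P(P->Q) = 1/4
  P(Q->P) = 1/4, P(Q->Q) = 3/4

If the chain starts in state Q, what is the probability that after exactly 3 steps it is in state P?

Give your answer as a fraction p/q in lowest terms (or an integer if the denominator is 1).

Answer: 7/16

Derivation:
Computing P^3 by repeated multiplication:
P^1 =
  P: [3/4, 1/4]
  Q: [1/4, 3/4]
P^2 =
  P: [5/8, 3/8]
  Q: [3/8, 5/8]
P^3 =
  P: [9/16, 7/16]
  Q: [7/16, 9/16]

(P^3)[Q -> P] = 7/16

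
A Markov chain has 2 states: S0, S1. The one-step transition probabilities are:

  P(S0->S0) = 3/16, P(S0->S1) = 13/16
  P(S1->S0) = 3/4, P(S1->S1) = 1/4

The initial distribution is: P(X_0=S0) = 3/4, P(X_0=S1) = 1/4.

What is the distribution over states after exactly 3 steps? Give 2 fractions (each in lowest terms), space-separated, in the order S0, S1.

Propagating the distribution step by step (d_{t+1} = d_t * P):
d_0 = (S0=3/4, S1=1/4)
  d_1[S0] = 3/4*3/16 + 1/4*3/4 = 21/64
  d_1[S1] = 3/4*13/16 + 1/4*1/4 = 43/64
d_1 = (S0=21/64, S1=43/64)
  d_2[S0] = 21/64*3/16 + 43/64*3/4 = 579/1024
  d_2[S1] = 21/64*13/16 + 43/64*1/4 = 445/1024
d_2 = (S0=579/1024, S1=445/1024)
  d_3[S0] = 579/1024*3/16 + 445/1024*3/4 = 7077/16384
  d_3[S1] = 579/1024*13/16 + 445/1024*1/4 = 9307/16384
d_3 = (S0=7077/16384, S1=9307/16384)

Answer: 7077/16384 9307/16384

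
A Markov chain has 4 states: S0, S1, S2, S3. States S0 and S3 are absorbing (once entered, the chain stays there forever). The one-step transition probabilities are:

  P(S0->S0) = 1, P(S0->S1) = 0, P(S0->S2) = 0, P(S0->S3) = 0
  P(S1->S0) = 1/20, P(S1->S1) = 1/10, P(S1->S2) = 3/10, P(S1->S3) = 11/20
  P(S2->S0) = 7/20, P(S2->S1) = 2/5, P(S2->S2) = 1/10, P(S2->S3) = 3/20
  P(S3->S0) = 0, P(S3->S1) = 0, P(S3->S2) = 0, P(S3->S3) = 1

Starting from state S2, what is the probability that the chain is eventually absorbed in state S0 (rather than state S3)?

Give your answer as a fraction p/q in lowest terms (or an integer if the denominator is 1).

Answer: 67/138

Derivation:
Let a_i = P(absorbed in S0 | start in state i).
Boundary conditions: a_S0 = 1, a_S3 = 0.
For each transient state i, a_i = sum_j P(i->j) * a_j:
  a_S1 = 1/20*a_S0 + 1/10*a_S1 + 3/10*a_S2 + 11/20*a_S3
  a_S2 = 7/20*a_S0 + 2/5*a_S1 + 1/10*a_S2 + 3/20*a_S3

Substituting a_S0 = 1 and a_S3 = 0, rearrange to (I - Q) a = r where r[i] = P(i -> S0):
  [9/10, -3/10] . (a_S1, a_S2) = 1/20
  [-2/5, 9/10] . (a_S1, a_S2) = 7/20

Solving yields:
  a_S1 = 5/23
  a_S2 = 67/138

Starting state is S2, so the absorption probability is a_S2 = 67/138.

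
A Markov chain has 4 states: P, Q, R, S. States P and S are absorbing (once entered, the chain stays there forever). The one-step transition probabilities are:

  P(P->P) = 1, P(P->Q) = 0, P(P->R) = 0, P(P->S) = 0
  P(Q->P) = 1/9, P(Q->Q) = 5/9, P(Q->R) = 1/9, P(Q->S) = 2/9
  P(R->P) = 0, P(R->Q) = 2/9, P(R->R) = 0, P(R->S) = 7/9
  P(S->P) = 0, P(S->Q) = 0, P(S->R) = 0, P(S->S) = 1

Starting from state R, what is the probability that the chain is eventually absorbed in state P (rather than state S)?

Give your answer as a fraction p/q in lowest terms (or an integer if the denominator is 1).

Answer: 1/17

Derivation:
Let a_i = P(absorbed in P | start in state i).
Boundary conditions: a_P = 1, a_S = 0.
For each transient state i, a_i = sum_j P(i->j) * a_j:
  a_Q = 1/9*a_P + 5/9*a_Q + 1/9*a_R + 2/9*a_S
  a_R = 0*a_P + 2/9*a_Q + 0*a_R + 7/9*a_S

Substituting a_P = 1 and a_S = 0, rearrange to (I - Q) a = r where r[i] = P(i -> P):
  [4/9, -1/9] . (a_Q, a_R) = 1/9
  [-2/9, 1] . (a_Q, a_R) = 0

Solving yields:
  a_Q = 9/34
  a_R = 1/17

Starting state is R, so the absorption probability is a_R = 1/17.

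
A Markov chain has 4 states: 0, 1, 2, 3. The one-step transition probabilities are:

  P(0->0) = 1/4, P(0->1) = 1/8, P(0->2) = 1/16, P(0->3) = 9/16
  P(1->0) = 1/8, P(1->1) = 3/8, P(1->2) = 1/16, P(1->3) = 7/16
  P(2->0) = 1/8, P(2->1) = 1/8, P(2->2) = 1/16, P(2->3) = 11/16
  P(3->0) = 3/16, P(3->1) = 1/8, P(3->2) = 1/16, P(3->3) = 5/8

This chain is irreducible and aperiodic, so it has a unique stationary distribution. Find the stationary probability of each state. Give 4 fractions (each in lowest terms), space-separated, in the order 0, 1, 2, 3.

The stationary distribution satisfies pi = pi * P, i.e.:
  pi_0 = 1/4*pi_0 + 1/8*pi_1 + 1/8*pi_2 + 3/16*pi_3
  pi_1 = 1/8*pi_0 + 3/8*pi_1 + 1/8*pi_2 + 1/8*pi_3
  pi_2 = 1/16*pi_0 + 1/16*pi_1 + 1/16*pi_2 + 1/16*pi_3
  pi_3 = 9/16*pi_0 + 7/16*pi_1 + 11/16*pi_2 + 5/8*pi_3
with normalization: pi_0 + pi_1 + pi_2 + pi_3 = 1.

Using the first 3 balance equations plus normalization, the linear system A*pi = b is:
  [-3/4, 1/8, 1/8, 3/16] . pi = 0
  [1/8, -5/8, 1/8, 1/8] . pi = 0
  [1/16, 1/16, -15/16, 1/16] . pi = 0
  [1, 1, 1, 1] . pi = 1

Solving yields:
  pi_0 = 133/720
  pi_1 = 1/6
  pi_2 = 1/16
  pi_3 = 211/360

Verification (pi * P):
  133/720*1/4 + 1/6*1/8 + 1/16*1/8 + 211/360*3/16 = 133/720 = pi_0  (ok)
  133/720*1/8 + 1/6*3/8 + 1/16*1/8 + 211/360*1/8 = 1/6 = pi_1  (ok)
  133/720*1/16 + 1/6*1/16 + 1/16*1/16 + 211/360*1/16 = 1/16 = pi_2  (ok)
  133/720*9/16 + 1/6*7/16 + 1/16*11/16 + 211/360*5/8 = 211/360 = pi_3  (ok)

Answer: 133/720 1/6 1/16 211/360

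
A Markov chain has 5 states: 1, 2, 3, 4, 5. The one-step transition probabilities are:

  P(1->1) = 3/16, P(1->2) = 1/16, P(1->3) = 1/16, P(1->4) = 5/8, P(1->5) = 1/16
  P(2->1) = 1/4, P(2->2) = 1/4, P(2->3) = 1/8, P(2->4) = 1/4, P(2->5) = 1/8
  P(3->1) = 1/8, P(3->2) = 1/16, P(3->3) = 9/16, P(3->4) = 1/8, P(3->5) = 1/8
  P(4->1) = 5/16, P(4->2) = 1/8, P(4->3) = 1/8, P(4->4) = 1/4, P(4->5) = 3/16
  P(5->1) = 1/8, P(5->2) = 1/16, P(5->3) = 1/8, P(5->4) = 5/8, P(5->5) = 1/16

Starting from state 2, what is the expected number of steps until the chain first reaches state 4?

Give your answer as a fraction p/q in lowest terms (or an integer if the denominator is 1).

Answer: 10196/3461

Derivation:
Let h_i = expected steps to first reach 4 from state i.
Boundary: h_4 = 0.
First-step equations for the other states:
  h_1 = 1 + 3/16*h_1 + 1/16*h_2 + 1/16*h_3 + 5/8*h_4 + 1/16*h_5
  h_2 = 1 + 1/4*h_1 + 1/4*h_2 + 1/8*h_3 + 1/4*h_4 + 1/8*h_5
  h_3 = 1 + 1/8*h_1 + 1/16*h_2 + 9/16*h_3 + 1/8*h_4 + 1/8*h_5
  h_5 = 1 + 1/8*h_1 + 1/16*h_2 + 1/8*h_3 + 5/8*h_4 + 1/16*h_5

Substituting h_4 = 0 and rearranging gives the linear system (I - Q) h = 1:
  [13/16, -1/16, -1/16, -1/16] . (h_1, h_2, h_3, h_5) = 1
  [-1/4, 3/4, -1/8, -1/8] . (h_1, h_2, h_3, h_5) = 1
  [-1/8, -1/16, 7/16, -1/8] . (h_1, h_2, h_3, h_5) = 1
  [-1/8, -1/16, -1/8, 15/16] . (h_1, h_2, h_3, h_5) = 1

Solving yields:
  h_1 = 6604/3461
  h_2 = 10196/3461
  h_3 = 13260/3461
  h_5 = 7020/3461

Starting state is 2, so the expected hitting time is h_2 = 10196/3461.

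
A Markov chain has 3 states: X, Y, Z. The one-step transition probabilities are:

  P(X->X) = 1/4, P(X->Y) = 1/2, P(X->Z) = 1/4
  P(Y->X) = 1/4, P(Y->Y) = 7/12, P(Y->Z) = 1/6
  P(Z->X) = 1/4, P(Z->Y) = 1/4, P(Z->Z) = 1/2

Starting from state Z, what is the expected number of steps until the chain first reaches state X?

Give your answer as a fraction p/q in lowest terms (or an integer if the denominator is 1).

Answer: 4

Derivation:
Let h_i = expected steps to first reach X from state i.
Boundary: h_X = 0.
First-step equations for the other states:
  h_Y = 1 + 1/4*h_X + 7/12*h_Y + 1/6*h_Z
  h_Z = 1 + 1/4*h_X + 1/4*h_Y + 1/2*h_Z

Substituting h_X = 0 and rearranging gives the linear system (I - Q) h = 1:
  [5/12, -1/6] . (h_Y, h_Z) = 1
  [-1/4, 1/2] . (h_Y, h_Z) = 1

Solving yields:
  h_Y = 4
  h_Z = 4

Starting state is Z, so the expected hitting time is h_Z = 4.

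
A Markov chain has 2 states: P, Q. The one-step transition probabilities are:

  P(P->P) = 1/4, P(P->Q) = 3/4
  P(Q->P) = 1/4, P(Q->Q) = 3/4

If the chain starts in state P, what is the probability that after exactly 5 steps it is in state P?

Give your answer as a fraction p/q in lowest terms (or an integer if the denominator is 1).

Computing P^5 by repeated multiplication:
P^1 =
  P: [1/4, 3/4]
  Q: [1/4, 3/4]
P^2 =
  P: [1/4, 3/4]
  Q: [1/4, 3/4]
P^3 =
  P: [1/4, 3/4]
  Q: [1/4, 3/4]
P^4 =
  P: [1/4, 3/4]
  Q: [1/4, 3/4]
P^5 =
  P: [1/4, 3/4]
  Q: [1/4, 3/4]

(P^5)[P -> P] = 1/4

Answer: 1/4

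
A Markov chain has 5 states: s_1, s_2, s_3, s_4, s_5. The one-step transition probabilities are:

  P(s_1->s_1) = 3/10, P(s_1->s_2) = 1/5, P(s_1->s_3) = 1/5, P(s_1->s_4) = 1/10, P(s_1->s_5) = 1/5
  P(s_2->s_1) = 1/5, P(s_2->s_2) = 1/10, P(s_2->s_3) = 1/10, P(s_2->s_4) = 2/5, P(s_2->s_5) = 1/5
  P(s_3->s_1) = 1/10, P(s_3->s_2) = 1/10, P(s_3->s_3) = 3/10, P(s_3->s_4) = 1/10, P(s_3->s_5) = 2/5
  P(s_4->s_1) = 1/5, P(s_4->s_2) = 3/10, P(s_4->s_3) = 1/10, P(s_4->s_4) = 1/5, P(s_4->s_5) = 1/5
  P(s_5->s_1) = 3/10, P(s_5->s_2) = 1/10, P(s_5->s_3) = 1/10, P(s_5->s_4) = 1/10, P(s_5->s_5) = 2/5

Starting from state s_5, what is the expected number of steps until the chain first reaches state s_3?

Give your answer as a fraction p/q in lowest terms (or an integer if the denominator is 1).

Let h_i = expected steps to first reach s_3 from state i.
Boundary: h_s_3 = 0.
First-step equations for the other states:
  h_s_1 = 1 + 3/10*h_s_1 + 1/5*h_s_2 + 1/5*h_s_3 + 1/10*h_s_4 + 1/5*h_s_5
  h_s_2 = 1 + 1/5*h_s_1 + 1/10*h_s_2 + 1/10*h_s_3 + 2/5*h_s_4 + 1/5*h_s_5
  h_s_4 = 1 + 1/5*h_s_1 + 3/10*h_s_2 + 1/10*h_s_3 + 1/5*h_s_4 + 1/5*h_s_5
  h_s_5 = 1 + 3/10*h_s_1 + 1/10*h_s_2 + 1/10*h_s_3 + 1/10*h_s_4 + 2/5*h_s_5

Substituting h_s_3 = 0 and rearranging gives the linear system (I - Q) h = 1:
  [7/10, -1/5, -1/10, -1/5] . (h_s_1, h_s_2, h_s_4, h_s_5) = 1
  [-1/5, 9/10, -2/5, -1/5] . (h_s_1, h_s_2, h_s_4, h_s_5) = 1
  [-1/5, -3/10, 4/5, -1/5] . (h_s_1, h_s_2, h_s_4, h_s_5) = 1
  [-3/10, -1/10, -1/10, 3/5] . (h_s_1, h_s_2, h_s_4, h_s_5) = 1

Solving yields:
  h_s_1 = 64/9
  h_s_2 = 8
  h_s_4 = 8
  h_s_5 = 71/9

Starting state is s_5, so the expected hitting time is h_s_5 = 71/9.

Answer: 71/9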